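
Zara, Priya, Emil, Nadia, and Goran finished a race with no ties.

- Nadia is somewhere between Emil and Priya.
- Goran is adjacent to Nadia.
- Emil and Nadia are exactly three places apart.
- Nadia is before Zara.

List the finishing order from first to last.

From clue 1: Nadia is in {2,3,4}.
From clues 1–3: Goran → place 3.
From clues 1–4: Priya → place 1, Nadia → place 2, Zara → place 4, Emil → place 5.

Priya, Nadia, Goran, Zara, Emil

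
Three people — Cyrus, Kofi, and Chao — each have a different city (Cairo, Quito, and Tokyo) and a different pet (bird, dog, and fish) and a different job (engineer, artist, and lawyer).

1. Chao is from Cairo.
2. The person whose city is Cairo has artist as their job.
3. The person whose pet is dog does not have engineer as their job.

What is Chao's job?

artist

With clues 1–2, engineer and lawyer are impossible for Chao's job.
That leaves artist.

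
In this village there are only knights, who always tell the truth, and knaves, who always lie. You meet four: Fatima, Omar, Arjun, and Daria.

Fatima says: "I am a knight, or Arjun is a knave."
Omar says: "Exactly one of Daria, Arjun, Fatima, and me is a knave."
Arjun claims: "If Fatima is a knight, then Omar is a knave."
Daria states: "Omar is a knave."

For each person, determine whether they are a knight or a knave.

Fatima: knave, Omar: knave, Arjun: knight, Daria: knight

Consider Fatima. Suppose Fatima is a knight.
Then no assignment of the remaining roles makes every statement match its speaker's type — contradiction.
So Fatima is a knave.
With that fixed, Arjun's statement is true, so Arjun is a knight.
Consider Omar. Suppose Omar is a knight.
Then no assignment of the remaining roles makes every statement match its speaker's type — contradiction.
So Omar is a knave.
With that fixed, Daria's statement is true, so Daria is a knight.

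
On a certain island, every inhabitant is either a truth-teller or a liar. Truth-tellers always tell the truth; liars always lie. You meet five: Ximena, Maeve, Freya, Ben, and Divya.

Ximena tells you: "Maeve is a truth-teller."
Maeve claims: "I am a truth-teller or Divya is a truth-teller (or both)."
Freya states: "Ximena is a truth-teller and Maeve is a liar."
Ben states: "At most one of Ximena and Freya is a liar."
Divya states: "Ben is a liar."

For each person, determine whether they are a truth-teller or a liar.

Ximena: truth-teller, Maeve: truth-teller, Freya: liar, Ben: truth-teller, Divya: liar

Consider Ximena. Suppose Ximena is a liar.
Then no assignment of the remaining roles makes every statement match its speaker's type — contradiction.
So Ximena is a truth-teller.
With that fixed, Ben's statement is true, so Ben is a truth-teller.
With that fixed, Divya's statement is false, so Divya is a liar.
Consider Maeve. Suppose Maeve is a liar.
Then Ximena's statement comes out false, contradicting Ximena being a truth-teller.
So Maeve is a truth-teller.
With that fixed, Freya's statement is false, so Freya is a liar.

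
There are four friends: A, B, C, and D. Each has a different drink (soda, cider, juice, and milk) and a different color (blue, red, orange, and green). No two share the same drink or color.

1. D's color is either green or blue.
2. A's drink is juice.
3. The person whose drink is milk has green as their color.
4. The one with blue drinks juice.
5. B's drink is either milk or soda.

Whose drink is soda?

B

With clues 1–2, A is impossible for the one with drink soda.
With clues 1–4, D is impossible for the one with drink soda.
With clues 1–5, C is impossible for the one with drink soda.
That leaves B.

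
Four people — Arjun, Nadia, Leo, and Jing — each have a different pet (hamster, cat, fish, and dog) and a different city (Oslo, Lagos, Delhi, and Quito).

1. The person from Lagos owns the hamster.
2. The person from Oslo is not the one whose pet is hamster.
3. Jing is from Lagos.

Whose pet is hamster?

Jing

With clues 1–3, Arjun, Leo, and Nadia are impossible for the one with pet hamster.
That leaves Jing.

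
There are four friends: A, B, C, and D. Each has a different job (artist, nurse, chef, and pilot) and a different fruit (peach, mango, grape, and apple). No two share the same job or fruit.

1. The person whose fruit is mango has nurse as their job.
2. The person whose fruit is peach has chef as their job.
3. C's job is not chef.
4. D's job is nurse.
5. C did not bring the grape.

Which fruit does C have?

apple

With clues 1–3, peach is impossible for C's fruit.
With clues 1–4, mango is impossible for C's fruit.
With clues 1–5, grape is impossible for C's fruit.
That leaves apple.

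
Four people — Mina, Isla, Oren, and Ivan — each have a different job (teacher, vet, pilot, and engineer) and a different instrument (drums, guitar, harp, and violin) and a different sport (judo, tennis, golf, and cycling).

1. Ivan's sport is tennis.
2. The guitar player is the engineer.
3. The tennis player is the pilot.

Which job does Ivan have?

With clues 1–3, engineer, teacher, and vet are impossible for Ivan's job.
That leaves pilot.

pilot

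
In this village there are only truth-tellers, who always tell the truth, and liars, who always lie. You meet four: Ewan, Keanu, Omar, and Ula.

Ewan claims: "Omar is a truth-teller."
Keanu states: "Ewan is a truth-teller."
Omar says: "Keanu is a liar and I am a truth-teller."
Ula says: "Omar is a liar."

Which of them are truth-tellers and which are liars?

Ewan: liar, Keanu: liar, Omar: liar, Ula: truth-teller

Consider Ewan. Suppose Ewan is a truth-teller.
Then no assignment of the remaining roles makes every statement match its speaker's type — contradiction.
So Ewan is a liar.
With that fixed, Keanu's statement is false, so Keanu is a liar.
Consider Omar. Suppose Omar is a truth-teller.
Then Ewan's statement comes out true, contradicting Ewan being a liar.
So Omar is a liar.
With that fixed, Ula's statement is true, so Ula is a truth-teller.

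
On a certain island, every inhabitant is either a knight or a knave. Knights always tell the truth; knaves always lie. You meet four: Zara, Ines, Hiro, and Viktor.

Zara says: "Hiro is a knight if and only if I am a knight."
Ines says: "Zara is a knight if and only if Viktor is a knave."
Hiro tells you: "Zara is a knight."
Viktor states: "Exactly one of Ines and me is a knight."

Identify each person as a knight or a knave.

Consider Zara. Suppose Zara is a knave.
Then no assignment of the remaining roles makes every statement match its speaker's type — contradiction.
So Zara is a knight.
With that fixed, Hiro's statement is true, so Hiro is a knight.
Consider Ines. Suppose Ines is a knight.
Then whichever role Viktor has, Viktor's statement has the wrong truth value — contradiction.
So Ines is a knave.
Consider Viktor. Suppose Viktor is a knave.
Then Ines's statement comes out true, contradicting Ines being a knave.
So Viktor is a knight.

Zara: knight, Ines: knave, Hiro: knight, Viktor: knight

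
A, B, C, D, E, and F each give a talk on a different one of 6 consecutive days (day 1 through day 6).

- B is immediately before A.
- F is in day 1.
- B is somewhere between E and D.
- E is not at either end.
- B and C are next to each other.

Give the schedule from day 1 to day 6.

From clue 1: A is in {2,3,4,5,6}.
From clues 1–2: F → day 1.
From clues 1–3: A is in {4,5}.
From clues 1–5: E → day 2, C → day 3, B → day 4, A → day 5, D → day 6.

F, E, C, B, A, D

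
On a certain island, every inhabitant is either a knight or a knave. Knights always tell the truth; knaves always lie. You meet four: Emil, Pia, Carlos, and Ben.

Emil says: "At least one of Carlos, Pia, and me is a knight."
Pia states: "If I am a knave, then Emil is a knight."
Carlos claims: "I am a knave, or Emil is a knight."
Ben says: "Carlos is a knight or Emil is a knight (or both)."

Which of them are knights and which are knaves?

Consider Emil. Suppose Emil is a knave.
Then whichever role Carlos has, Carlos's statement has the wrong truth value — contradiction.
So Emil is a knight.
With that fixed, Pia's statement is true, so Pia is a knight.
With that fixed, Carlos's statement is true, so Carlos is a knight.
With that fixed, Ben's statement is true, so Ben is a knight.

Emil: knight, Pia: knight, Carlos: knight, Ben: knight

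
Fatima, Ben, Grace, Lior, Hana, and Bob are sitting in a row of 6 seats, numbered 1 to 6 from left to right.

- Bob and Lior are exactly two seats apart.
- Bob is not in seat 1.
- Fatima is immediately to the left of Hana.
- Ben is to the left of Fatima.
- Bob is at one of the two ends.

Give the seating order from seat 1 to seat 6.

From clues 1–2: Bob is in {2,3,4,5,6}.
From clues 1–3: Fatima is in {1,2,4,5}.
From clues 1–4: Fatima is in {2,4,5}.
From clues 1–5: Ben → seat 1, Fatima → seat 2, Hana → seat 3, Lior → seat 4, Grace → seat 5, Bob → seat 6.

Ben, Fatima, Hana, Lior, Grace, Bob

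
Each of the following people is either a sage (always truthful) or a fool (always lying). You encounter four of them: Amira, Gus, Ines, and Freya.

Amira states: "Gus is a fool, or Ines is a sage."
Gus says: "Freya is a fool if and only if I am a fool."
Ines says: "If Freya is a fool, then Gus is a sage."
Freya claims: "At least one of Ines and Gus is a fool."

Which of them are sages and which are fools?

Amira: sage, Gus: fool, Ines: sage, Freya: sage

Consider Amira. Suppose Amira is a fool.
Then no assignment of the remaining roles makes every statement match its speaker's type — contradiction.
So Amira is a sage.
Consider Gus. Suppose Gus is a sage.
Then no assignment of the remaining roles makes every statement match its speaker's type — contradiction.
So Gus is a fool.
With that fixed, Freya's statement is true, so Freya is a sage.
With that fixed, Ines's statement is true, so Ines is a sage.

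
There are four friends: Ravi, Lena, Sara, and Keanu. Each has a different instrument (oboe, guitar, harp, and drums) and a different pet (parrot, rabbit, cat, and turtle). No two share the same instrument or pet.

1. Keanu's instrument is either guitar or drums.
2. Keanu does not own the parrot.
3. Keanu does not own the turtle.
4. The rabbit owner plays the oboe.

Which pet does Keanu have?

cat

With clues 1–2, parrot is impossible for Keanu's pet.
With clues 1–3, turtle is impossible for Keanu's pet.
With clues 1–4, rabbit is impossible for Keanu's pet.
That leaves cat.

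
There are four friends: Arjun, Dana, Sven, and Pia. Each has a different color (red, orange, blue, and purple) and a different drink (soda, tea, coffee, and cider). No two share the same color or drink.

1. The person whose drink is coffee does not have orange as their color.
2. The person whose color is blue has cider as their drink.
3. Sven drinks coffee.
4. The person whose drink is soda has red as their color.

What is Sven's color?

purple

With clues 1–3, blue and orange are impossible for Sven's color.
With clues 1–4, red is impossible for Sven's color.
That leaves purple.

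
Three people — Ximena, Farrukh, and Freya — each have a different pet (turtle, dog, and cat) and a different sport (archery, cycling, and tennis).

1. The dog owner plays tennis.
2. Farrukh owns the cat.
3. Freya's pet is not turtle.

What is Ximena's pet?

With clues 1–2, cat is impossible for Ximena's pet.
With clues 1–3, dog is impossible for Ximena's pet.
That leaves turtle.

turtle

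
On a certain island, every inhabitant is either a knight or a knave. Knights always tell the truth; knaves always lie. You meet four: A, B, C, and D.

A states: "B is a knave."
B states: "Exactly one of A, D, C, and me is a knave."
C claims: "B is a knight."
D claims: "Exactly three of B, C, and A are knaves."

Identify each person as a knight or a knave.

Consider A. Suppose A is a knave.
Then no assignment of the remaining roles makes every statement match its speaker's type — contradiction.
So A is a knight.
With that fixed, D's statement is false, so D is a knave.
Consider B. Suppose B is a knight.
Then A's statement comes out false, contradicting A being a knight.
So B is a knave.
With that fixed, C's statement is false, so C is a knave.

A: knight, B: knave, C: knave, D: knave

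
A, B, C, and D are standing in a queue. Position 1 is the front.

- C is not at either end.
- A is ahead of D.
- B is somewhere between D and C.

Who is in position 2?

With clues 1–3, A, B, and D are ruled out for position 2.
So position 2 is C.

C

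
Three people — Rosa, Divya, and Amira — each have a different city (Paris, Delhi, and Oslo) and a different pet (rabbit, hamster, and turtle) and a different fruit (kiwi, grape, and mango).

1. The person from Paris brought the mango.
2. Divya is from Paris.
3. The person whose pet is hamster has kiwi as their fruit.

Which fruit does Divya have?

With clues 1–2, grape and kiwi are impossible for Divya's fruit.
That leaves mango.

mango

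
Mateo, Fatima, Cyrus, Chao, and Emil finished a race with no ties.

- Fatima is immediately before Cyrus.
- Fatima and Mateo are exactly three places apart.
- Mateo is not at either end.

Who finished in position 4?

Mateo

With clues 1–2, Cyrus is ruled out for place 4.
With clues 1–3, Chao, Emil, and Fatima are ruled out for place 4.
So place 4 is Mateo.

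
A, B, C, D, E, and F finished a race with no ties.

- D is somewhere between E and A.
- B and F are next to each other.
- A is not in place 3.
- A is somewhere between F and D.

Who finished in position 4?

A

With clues 1–4, B, C, D, E, and F are ruled out for place 4.
So place 4 is A.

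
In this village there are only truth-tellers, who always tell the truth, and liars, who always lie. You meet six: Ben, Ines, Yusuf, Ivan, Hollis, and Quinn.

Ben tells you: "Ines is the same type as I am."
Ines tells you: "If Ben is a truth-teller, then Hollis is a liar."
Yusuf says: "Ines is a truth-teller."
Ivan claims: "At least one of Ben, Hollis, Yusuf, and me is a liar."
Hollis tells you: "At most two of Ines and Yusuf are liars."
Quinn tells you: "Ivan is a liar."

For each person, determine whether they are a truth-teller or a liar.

Regardless of anyone's role, Hollis's statement is true, so Hollis is a truth-teller.
Consider Ben. Suppose Ben is a truth-teller.
Then no assignment of the remaining roles makes every statement match its speaker's type — contradiction.
So Ben is a liar.
With that fixed, Ines's statement is true, so Ines is a truth-teller.
With that fixed, Yusuf's statement is true, so Yusuf is a truth-teller.
With that fixed, Ivan's statement is true, so Ivan is a truth-teller.
With that fixed, Quinn's statement is false, so Quinn is a liar.

Ben: liar, Ines: truth-teller, Yusuf: truth-teller, Ivan: truth-teller, Hollis: truth-teller, Quinn: liar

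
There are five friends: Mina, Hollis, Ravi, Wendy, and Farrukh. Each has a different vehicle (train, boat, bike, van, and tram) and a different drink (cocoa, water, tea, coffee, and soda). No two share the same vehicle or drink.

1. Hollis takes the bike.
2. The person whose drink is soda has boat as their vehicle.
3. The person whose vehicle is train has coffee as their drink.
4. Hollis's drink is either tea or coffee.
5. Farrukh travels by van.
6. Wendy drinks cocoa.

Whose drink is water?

Farrukh

With clues 1–4, Hollis is impossible for the one with drink water.
With clues 1–6, Mina, Ravi, and Wendy are impossible for the one with drink water.
That leaves Farrukh.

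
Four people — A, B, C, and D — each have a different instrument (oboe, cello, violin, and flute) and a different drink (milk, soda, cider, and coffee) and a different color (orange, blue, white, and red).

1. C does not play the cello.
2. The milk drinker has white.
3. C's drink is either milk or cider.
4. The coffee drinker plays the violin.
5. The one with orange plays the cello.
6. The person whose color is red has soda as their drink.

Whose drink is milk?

With clues 1–6, A, B, and D are impossible for the one with drink milk.
That leaves C.

C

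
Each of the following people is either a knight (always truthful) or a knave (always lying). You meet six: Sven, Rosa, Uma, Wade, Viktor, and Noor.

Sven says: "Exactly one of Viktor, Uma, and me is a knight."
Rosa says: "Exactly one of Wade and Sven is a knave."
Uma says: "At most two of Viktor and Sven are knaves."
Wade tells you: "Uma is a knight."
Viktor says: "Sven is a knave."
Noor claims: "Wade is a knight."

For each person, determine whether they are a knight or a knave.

Sven: knave, Rosa: knight, Uma: knight, Wade: knight, Viktor: knight, Noor: knight

Regardless of anyone's role, Uma's statement is true, so Uma is a knight.
With that fixed, Wade's statement is true, so Wade is a knight.
With that fixed, Noor's statement is true, so Noor is a knight.
Consider Sven. Suppose Sven is a knight.
Then Sven's own statement would have to be true, but it can't be — contradiction.
So Sven is a knave.
With that fixed, Rosa's statement is true, so Rosa is a knight.
With that fixed, Viktor's statement is true, so Viktor is a knight.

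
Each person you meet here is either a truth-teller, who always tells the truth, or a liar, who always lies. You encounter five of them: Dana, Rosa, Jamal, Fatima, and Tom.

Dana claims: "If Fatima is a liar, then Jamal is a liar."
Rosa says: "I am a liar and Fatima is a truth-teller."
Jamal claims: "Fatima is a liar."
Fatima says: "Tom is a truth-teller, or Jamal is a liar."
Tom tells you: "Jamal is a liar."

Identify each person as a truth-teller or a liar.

Dana: liar, Rosa: liar, Jamal: truth-teller, Fatima: liar, Tom: liar

Consider Dana. Suppose Dana is a truth-teller.
Then no assignment of the remaining roles makes every statement match its speaker's type — contradiction.
So Dana is a liar.
Consider Rosa. Suppose Rosa is a truth-teller.
Then Rosa's own statement would have to be true, but it can't be — contradiction.
So Rosa is a liar.
Consider Jamal. Suppose Jamal is a liar.
Then Dana's statement comes out true, contradicting Dana being a liar.
So Jamal is a truth-teller.
With that fixed, Tom's statement is false, so Tom is a liar.
With that fixed, Fatima's statement is false, so Fatima is a liar.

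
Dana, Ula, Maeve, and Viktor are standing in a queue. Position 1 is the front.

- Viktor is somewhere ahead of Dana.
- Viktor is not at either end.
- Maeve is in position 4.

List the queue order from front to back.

Ula, Viktor, Dana, Maeve

From clue 1: Dana is in {2,3,4}.
From clues 1–2: Dana is in {3,4}.
From clues 1–3: Ula → position 1, Viktor → position 2, Dana → position 3, Maeve → position 4.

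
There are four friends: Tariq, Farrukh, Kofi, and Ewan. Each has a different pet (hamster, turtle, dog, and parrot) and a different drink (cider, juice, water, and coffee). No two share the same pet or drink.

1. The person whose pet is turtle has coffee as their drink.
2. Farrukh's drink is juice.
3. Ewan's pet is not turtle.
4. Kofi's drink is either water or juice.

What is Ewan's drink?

cider

With clues 1–2, juice is impossible for Ewan's drink.
With clues 1–3, coffee is impossible for Ewan's drink.
With clues 1–4, water is impossible for Ewan's drink.
That leaves cider.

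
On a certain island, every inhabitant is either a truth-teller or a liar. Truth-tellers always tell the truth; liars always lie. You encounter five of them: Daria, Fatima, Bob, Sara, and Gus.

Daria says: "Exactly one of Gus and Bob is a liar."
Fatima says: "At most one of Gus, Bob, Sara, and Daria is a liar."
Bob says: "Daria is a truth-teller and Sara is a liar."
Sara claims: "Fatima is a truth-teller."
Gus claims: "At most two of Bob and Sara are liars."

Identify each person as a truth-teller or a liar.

Daria: truth-teller, Fatima: truth-teller, Bob: liar, Sara: truth-teller, Gus: truth-teller

Regardless of anyone's role, Gus's statement is true, so Gus is a truth-teller.
Consider Daria. Suppose Daria is a liar.
Then no assignment of the remaining roles makes every statement match its speaker's type — contradiction.
So Daria is a truth-teller.
Consider Fatima. Suppose Fatima is a liar.
Then no assignment of the remaining roles makes every statement match its speaker's type — contradiction.
So Fatima is a truth-teller.
With that fixed, Sara's statement is true, so Sara is a truth-teller.
With that fixed, Bob's statement is false, so Bob is a liar.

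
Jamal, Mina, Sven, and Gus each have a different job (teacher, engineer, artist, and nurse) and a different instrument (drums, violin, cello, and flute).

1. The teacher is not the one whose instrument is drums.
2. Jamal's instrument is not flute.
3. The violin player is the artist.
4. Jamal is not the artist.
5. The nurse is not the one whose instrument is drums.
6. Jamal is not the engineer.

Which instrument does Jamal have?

cello

With clues 1–2, flute is impossible for Jamal's instrument.
With clues 1–4, violin is impossible for Jamal's instrument.
With clues 1–6, drums is impossible for Jamal's instrument.
That leaves cello.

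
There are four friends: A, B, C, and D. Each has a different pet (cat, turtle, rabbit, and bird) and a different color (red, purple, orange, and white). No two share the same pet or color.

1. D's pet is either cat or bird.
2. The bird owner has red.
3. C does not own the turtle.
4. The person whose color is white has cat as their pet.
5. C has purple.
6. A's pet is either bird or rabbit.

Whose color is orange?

B

With clues 1–4, D is impossible for the one with color orange.
With clues 1–5, C is impossible for the one with color orange.
With clues 1–6, A is impossible for the one with color orange.
That leaves B.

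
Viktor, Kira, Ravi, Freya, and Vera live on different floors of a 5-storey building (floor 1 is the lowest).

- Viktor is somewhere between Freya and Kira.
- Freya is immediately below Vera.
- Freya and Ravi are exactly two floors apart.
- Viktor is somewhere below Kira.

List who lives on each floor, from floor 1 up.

Freya, Vera, Ravi, Viktor, Kira

From clue 1: Viktor is in {2,3,4}.
From clues 1–3: Kira is in {1,5}.
From clues 1–4: Freya → floor 1, Vera → floor 2, Ravi → floor 3, Viktor → floor 4, Kira → floor 5.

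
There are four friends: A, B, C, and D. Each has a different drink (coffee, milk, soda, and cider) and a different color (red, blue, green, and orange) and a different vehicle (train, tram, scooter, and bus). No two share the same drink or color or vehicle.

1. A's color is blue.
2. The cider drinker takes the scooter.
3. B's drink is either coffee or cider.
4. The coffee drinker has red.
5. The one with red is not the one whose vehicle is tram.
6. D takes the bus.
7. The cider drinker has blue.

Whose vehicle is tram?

C

With clues 1–5, B is impossible for the one with vehicle tram.
With clues 1–6, D is impossible for the one with vehicle tram.
With clues 1–7, A is impossible for the one with vehicle tram.
That leaves C.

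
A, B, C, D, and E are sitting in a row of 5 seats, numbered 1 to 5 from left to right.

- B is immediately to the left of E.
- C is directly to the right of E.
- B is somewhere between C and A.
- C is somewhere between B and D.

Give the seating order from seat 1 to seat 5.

From clue 1: B is in {1,2,3,4}.
From clues 1–2: B is in {1,2,3}.
From clues 1–3: A is in {1,2}.
From clues 1–4: A → seat 1, B → seat 2, E → seat 3, C → seat 4, D → seat 5.

A, B, E, C, D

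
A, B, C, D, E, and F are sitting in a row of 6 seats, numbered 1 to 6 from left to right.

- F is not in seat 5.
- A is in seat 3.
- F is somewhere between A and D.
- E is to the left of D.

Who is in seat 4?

With clues 1–2, A is ruled out for seat 4.
With clues 1–3, D is ruled out for seat 4.
With clues 1–4, B, C, and E are ruled out for seat 4.
So seat 4 is F.

F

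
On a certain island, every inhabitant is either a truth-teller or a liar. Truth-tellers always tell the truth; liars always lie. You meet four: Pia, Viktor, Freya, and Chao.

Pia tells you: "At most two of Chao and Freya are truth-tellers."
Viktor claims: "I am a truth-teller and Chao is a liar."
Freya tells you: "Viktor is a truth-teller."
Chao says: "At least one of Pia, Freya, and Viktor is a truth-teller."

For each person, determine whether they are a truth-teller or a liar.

Pia: truth-teller, Viktor: liar, Freya: liar, Chao: truth-teller

Regardless of anyone's role, Pia's statement is true, so Pia is a truth-teller.
With that fixed, Chao's statement is true, so Chao is a truth-teller.
With that fixed, Viktor's statement is false, so Viktor is a liar.
With that fixed, Freya's statement is false, so Freya is a liar.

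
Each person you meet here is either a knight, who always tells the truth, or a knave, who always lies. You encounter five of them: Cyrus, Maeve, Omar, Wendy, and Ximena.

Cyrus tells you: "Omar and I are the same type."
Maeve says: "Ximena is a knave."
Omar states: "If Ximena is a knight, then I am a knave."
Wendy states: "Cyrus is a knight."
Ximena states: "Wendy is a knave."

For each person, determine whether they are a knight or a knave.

Consider Cyrus. Suppose Cyrus is a knave.
Then no assignment of the remaining roles makes every statement match its speaker's type — contradiction.
So Cyrus is a knight.
With that fixed, Wendy's statement is true, so Wendy is a knight.
With that fixed, Ximena's statement is false, so Ximena is a knave.
With that fixed, Maeve's statement is true, so Maeve is a knight.
With that fixed, Omar's statement is true, so Omar is a knight.

Cyrus: knight, Maeve: knight, Omar: knight, Wendy: knight, Ximena: knave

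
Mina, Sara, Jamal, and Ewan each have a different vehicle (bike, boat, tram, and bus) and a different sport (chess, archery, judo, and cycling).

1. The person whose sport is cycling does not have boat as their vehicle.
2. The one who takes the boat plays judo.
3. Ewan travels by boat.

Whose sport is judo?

Ewan

With clues 1–3, Jamal, Mina, and Sara are impossible for the one with sport judo.
That leaves Ewan.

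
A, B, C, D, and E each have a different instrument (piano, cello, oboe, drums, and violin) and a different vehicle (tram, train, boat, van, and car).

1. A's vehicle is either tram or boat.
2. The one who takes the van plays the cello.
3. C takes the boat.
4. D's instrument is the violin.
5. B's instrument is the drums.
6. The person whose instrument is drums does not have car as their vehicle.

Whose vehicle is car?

Clue 1 rules out A for the one with vehicle car.
With clues 1–3, C is impossible for the one with vehicle car.
With clues 1–5, E is impossible for the one with vehicle car.
With clues 1–6, B is impossible for the one with vehicle car.
That leaves D.

D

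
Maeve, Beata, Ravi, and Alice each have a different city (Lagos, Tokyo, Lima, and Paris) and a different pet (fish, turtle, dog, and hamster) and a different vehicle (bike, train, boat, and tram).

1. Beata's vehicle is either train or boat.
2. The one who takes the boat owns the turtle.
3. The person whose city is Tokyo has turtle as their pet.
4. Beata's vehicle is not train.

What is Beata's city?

With clues 1–4, Lagos, Lima, and Paris are impossible for Beata's city.
That leaves Tokyo.

Tokyo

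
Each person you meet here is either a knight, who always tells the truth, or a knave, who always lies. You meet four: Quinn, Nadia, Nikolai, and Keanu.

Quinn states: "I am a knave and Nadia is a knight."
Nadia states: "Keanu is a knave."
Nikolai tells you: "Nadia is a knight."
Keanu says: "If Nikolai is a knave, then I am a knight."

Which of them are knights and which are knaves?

Consider Quinn. Suppose Quinn is a knight.
Then Quinn's own statement would have to be true, but it can't be — contradiction.
So Quinn is a knave.
Consider Nadia. Suppose Nadia is a knight.
Then Quinn's statement comes out true, contradicting Quinn being a knave.
So Nadia is a knave.
With that fixed, Nikolai's statement is false, so Nikolai is a knave.
Consider Keanu. Suppose Keanu is a knave.
Then Nadia's statement comes out true, contradicting Nadia being a knave.
So Keanu is a knight.

Quinn: knave, Nadia: knave, Nikolai: knave, Keanu: knight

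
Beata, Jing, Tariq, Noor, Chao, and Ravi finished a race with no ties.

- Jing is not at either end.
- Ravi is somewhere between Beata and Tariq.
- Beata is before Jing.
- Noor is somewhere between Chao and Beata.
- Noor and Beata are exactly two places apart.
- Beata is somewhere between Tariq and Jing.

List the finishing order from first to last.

From clue 1: Jing is in {2,3,4,5}.
From clues 1–3: Beata is in {1,2,3,4}.
From clues 1–4: Beata is in {1,3}.
From clues 1–6: Tariq → place 1, Ravi → place 2, Beata → place 3, Jing → place 4, Noor → place 5, Chao → place 6.

Tariq, Ravi, Beata, Jing, Noor, Chao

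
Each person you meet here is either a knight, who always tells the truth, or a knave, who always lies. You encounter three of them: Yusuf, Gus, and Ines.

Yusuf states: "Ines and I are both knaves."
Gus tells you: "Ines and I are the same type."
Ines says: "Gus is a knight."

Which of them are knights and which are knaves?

Consider Yusuf. Suppose Yusuf is a knight.
Then Yusuf's own statement would have to be true, but it can't be — contradiction.
So Yusuf is a knave.
Consider Gus. Suppose Gus is a knave.
Then no assignment of the remaining roles makes every statement match its speaker's type — contradiction.
So Gus is a knight.
With that fixed, Ines's statement is true, so Ines is a knight.

Yusuf: knave, Gus: knight, Ines: knight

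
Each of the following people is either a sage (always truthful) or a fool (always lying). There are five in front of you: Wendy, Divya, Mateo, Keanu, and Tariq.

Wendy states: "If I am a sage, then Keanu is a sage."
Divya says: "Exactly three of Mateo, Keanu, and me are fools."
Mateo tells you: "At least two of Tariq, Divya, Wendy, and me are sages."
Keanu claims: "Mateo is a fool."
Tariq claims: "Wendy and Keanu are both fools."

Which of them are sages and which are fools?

Consider Wendy. Suppose Wendy is a fool.
Then Wendy's own statement would have to be false, but it can't be — contradiction.
So Wendy is a sage.
With that fixed, Tariq's statement is false, so Tariq is a fool.
Consider Divya. Suppose Divya is a sage.
Then Divya's own statement would have to be true, but it can't be — contradiction.
So Divya is a fool.
Consider Mateo. Suppose Mateo is a sage.
Then no assignment of the remaining roles makes every statement match its speaker's type — contradiction.
So Mateo is a fool.
With that fixed, Keanu's statement is true, so Keanu is a sage.

Wendy: sage, Divya: fool, Mateo: fool, Keanu: sage, Tariq: fool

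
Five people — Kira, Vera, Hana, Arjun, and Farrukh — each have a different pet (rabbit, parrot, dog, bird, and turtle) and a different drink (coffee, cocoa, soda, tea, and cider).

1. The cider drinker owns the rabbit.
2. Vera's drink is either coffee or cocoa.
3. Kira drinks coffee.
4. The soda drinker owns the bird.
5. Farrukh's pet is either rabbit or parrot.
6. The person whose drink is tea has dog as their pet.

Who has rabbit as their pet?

Farrukh

With clues 1–2, Vera is impossible for the one with pet rabbit.
With clues 1–3, Kira is impossible for the one with pet rabbit.
With clues 1–6, Arjun and Hana are impossible for the one with pet rabbit.
That leaves Farrukh.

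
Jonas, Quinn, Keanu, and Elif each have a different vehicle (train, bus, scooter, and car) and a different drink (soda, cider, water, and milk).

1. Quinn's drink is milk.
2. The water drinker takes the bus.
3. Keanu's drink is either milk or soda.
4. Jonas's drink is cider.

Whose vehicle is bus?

With clues 1–2, Quinn is impossible for the one with vehicle bus.
With clues 1–3, Keanu is impossible for the one with vehicle bus.
With clues 1–4, Jonas is impossible for the one with vehicle bus.
That leaves Elif.

Elif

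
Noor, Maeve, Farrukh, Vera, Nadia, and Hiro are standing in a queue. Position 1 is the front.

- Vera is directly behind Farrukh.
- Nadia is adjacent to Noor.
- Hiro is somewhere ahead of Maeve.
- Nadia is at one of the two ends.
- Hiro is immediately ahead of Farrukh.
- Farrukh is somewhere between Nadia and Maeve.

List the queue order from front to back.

From clue 1: Farrukh is in {1,2,3,4,5}.
From clues 1–3: Maeve is in {2,4,6}.
From clues 1–4: Noor is in {2,5}.
From clues 1–6: Nadia → position 1, Noor → position 2, Hiro → position 3, Farrukh → position 4, Vera → position 5, Maeve → position 6.

Nadia, Noor, Hiro, Farrukh, Vera, Maeve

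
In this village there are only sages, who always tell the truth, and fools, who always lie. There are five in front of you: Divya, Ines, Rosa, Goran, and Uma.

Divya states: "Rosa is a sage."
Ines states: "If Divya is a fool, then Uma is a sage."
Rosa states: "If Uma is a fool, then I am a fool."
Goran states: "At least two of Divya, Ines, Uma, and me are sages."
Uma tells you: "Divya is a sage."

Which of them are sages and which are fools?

Divya: sage, Ines: sage, Rosa: sage, Goran: sage, Uma: sage

Consider Divya. Suppose Divya is a fool.
Then no assignment of the remaining roles makes every statement match its speaker's type — contradiction.
So Divya is a sage.
With that fixed, Ines's statement is true, so Ines is a sage.
With that fixed, Goran's statement is true, so Goran is a sage.
With that fixed, Uma's statement is true, so Uma is a sage.
With that fixed, Rosa's statement is true, so Rosa is a sage.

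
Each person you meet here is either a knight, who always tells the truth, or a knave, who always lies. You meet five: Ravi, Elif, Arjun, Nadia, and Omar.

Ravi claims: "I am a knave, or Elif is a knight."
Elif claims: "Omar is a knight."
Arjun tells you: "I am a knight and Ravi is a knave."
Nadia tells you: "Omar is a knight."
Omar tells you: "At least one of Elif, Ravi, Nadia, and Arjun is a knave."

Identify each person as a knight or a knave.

Ravi: knight, Elif: knight, Arjun: knave, Nadia: knight, Omar: knight

Consider Ravi. Suppose Ravi is a knave.
Then Ravi's own statement would have to be false, but it can't be — contradiction.
So Ravi is a knight.
With that fixed, Arjun's statement is false, so Arjun is a knave.
With that fixed, Omar's statement is true, so Omar is a knight.
With that fixed, Elif's statement is true, so Elif is a knight.
With that fixed, Nadia's statement is true, so Nadia is a knight.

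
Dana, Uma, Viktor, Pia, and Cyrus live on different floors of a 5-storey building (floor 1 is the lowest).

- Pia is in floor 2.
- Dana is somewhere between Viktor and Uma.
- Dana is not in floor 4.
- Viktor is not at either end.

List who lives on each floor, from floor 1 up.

Uma, Pia, Dana, Viktor, Cyrus

From clue 1: Pia → floor 2.
From clues 1–2: Dana is in {3,4}.
From clues 1–3: Dana → floor 3.
From clues 1–4: Uma → floor 1, Viktor → floor 4, Cyrus → floor 5.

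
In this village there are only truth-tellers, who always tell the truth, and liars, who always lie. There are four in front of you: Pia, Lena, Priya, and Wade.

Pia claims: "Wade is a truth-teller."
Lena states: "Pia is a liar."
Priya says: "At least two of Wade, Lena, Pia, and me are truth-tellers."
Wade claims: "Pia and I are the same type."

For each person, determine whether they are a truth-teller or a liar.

Consider Pia. Suppose Pia is a liar.
Then whichever role Wade has, Wade's statement has the wrong truth value — contradiction.
So Pia is a truth-teller.
With that fixed, Lena's statement is false, so Lena is a liar.
Consider Priya. Suppose Priya is a liar.
Then no assignment of the remaining roles makes every statement match its speaker's type — contradiction.
So Priya is a truth-teller.
Consider Wade. Suppose Wade is a liar.
Then Pia's statement comes out false, contradicting Pia being a truth-teller.
So Wade is a truth-teller.

Pia: truth-teller, Lena: liar, Priya: truth-teller, Wade: truth-teller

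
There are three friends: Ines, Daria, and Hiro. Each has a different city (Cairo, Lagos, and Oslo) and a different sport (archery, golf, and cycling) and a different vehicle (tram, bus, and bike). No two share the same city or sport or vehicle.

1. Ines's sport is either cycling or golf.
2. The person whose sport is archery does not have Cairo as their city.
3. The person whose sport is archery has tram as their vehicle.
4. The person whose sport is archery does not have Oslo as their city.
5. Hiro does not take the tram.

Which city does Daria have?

Lagos

With clues 1–5, Cairo and Oslo are impossible for Daria's city.
That leaves Lagos.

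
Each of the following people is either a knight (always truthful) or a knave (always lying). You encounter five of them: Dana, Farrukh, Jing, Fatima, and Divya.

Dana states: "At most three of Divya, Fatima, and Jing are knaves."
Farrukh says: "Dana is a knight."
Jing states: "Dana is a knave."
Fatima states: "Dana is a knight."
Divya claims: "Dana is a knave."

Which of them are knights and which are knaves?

Dana: knight, Farrukh: knight, Jing: knave, Fatima: knight, Divya: knave

Regardless of anyone's role, Dana's statement is true, so Dana is a knight.
With that fixed, Farrukh's statement is true, so Farrukh is a knight.
With that fixed, Jing's statement is false, so Jing is a knave.
With that fixed, Fatima's statement is true, so Fatima is a knight.
With that fixed, Divya's statement is false, so Divya is a knave.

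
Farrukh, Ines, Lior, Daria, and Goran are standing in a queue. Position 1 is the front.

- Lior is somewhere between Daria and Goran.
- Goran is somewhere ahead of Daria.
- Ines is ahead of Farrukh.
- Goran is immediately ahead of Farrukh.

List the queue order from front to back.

From clue 1: Lior is in {2,3,4}.
From clues 1–4: Ines → position 1, Goran → position 2, Farrukh → position 3, Lior → position 4, Daria → position 5.

Ines, Goran, Farrukh, Lior, Daria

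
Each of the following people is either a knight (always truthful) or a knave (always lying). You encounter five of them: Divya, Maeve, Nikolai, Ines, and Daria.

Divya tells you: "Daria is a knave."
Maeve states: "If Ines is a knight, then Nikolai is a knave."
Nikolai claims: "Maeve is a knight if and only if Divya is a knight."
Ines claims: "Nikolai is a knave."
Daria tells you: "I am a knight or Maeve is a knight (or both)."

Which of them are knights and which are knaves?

Consider Divya. Suppose Divya is a knight.
Then no assignment of the remaining roles makes every statement match its speaker's type — contradiction.
So Divya is a knave.
Consider Maeve. Suppose Maeve is a knave.
Then no assignment of the remaining roles makes every statement match its speaker's type — contradiction.
So Maeve is a knight.
With that fixed, Nikolai's statement is false, so Nikolai is a knave.
With that fixed, Ines's statement is true, so Ines is a knight.
With that fixed, Daria's statement is true, so Daria is a knight.

Divya: knave, Maeve: knight, Nikolai: knave, Ines: knight, Daria: knight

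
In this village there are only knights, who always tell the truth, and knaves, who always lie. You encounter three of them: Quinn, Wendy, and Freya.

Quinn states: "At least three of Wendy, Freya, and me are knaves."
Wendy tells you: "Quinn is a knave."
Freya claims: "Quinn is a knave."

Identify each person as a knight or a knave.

Consider Quinn. Suppose Quinn is a knight.
Then Quinn's own statement would have to be true, but it can't be — contradiction.
So Quinn is a knave.
With that fixed, Wendy's statement is true, so Wendy is a knight.
With that fixed, Freya's statement is true, so Freya is a knight.

Quinn: knave, Wendy: knight, Freya: knight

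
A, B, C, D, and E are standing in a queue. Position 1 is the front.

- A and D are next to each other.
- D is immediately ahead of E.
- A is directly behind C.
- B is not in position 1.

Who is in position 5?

With clues 1–2, A and D are ruled out for position 5.
With clues 1–3, C is ruled out for position 5.
With clues 1–4, E is ruled out for position 5.
So position 5 is B.

B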